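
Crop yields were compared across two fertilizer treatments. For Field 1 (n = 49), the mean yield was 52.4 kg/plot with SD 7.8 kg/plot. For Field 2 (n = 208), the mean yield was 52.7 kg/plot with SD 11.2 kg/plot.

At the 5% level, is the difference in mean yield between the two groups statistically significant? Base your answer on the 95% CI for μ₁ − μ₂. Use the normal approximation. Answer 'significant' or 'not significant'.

not significant

Standard errors of each mean: 7.8/√49 = 1.1143 and 11.2/√208 = 0.7766.
SE(x̄₁ − x̄₂) = √(1.1143² + 0.7766²) = 1.3582 for independent samples with unequal variances.
With z* = 1.960, the margin is 1.960 × 1.3582 = 2.6621.
x̄₁ − x̄₂ = 52.4 − 52.7 = -0.3000; the interval is -0.3000 ± 2.6621 = (-2.9621, 2.3621).
The interval (-2.9621, 2.3621) contains 0, so the difference is not significant.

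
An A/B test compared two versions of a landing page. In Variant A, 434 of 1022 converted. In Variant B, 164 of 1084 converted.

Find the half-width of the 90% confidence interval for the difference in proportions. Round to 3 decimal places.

Sample proportions: 434/1022 = 0.4247, 164/1084 = 0.1513.
Each SE is √(p̂(1−p̂)/n): √(0.4247·0.5753/1022) = 0.01546 and √(0.1513·0.8487/1084) = 0.01088.
SE(p̂₁ − p̂₂) = √(SE₁² + SE₂²) = √(0.0002390116 + 0.0001183744) = 0.01890, since the two samples are independent.
At 90% confidence z* = 1.645; margin = 1.645 × 0.01890 = 0.03109.

0.031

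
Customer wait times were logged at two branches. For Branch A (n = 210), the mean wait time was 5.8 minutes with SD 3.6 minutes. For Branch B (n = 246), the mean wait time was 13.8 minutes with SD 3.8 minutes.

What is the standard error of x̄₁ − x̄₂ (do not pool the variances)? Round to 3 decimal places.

0.347

Per-group SEs: s₁/√n₁ = 3.6/√210 = 0.2484, s₂/√n₂ = 3.8/√246 = 0.2423.
Unpooled SE of the difference: √(0.06170256 + 0.05870929) = 0.3470.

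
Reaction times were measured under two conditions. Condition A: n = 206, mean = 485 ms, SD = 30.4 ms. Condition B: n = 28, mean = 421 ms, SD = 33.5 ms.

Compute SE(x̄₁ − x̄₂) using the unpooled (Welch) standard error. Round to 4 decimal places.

6.6758

Per-group SEs: s₁/√n₁ = 30.4/√206 = 2.1181, s₂/√n₂ = 33.5/√28 = 6.3309.
Unpooled SE of the difference: √(4.48634761 + 40.08029481) = 6.6758.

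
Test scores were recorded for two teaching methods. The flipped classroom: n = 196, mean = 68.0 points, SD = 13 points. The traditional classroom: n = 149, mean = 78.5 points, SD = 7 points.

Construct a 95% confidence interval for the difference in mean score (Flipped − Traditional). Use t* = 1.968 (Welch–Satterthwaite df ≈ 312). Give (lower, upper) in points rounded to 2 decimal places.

(-12.65, -8.35)

Standard errors of each mean: 13/√196 = 0.9286 and 7/√149 = 0.5735.
SE(x̄₁ − x̄₂) = √(0.9286² + 0.5735²) = 1.0914 for independent samples with unequal variances.
With t* = 1.968, the margin is 1.968 × 1.0914 = 2.1479.
x̄₁ − x̄₂ = 68.0 − 78.5 = -10.5000; the interval is -10.5000 ± 2.1479 = (-12.65, -8.35).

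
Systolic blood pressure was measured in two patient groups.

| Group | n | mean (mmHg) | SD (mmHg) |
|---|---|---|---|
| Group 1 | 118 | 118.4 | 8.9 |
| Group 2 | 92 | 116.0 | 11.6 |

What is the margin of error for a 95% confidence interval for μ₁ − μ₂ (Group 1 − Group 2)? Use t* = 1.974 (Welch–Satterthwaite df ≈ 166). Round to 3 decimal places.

Per-group SEs: s₁/√n₁ = 8.9/√118 = 0.8193, s₂/√n₂ = 11.6/√92 = 1.2094.
Unpooled SE of the difference: √(0.67125249 + 1.46264836) = 1.4608.
Margin of error = t* · SE = 1.974 × 1.4608 = 2.8836.

2.884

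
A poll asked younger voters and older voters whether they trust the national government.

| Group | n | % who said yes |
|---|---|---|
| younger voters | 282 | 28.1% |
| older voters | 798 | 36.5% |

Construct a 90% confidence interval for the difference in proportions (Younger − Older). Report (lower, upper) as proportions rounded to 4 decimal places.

The two standard errors are √(0.2810×0.7190/282) = 0.02677 and √(0.3650×0.6350/798) = 0.01704.
Because the samples are independent, SE_diff = √(0.02677² + 0.01704²) = 0.03173.
Using z* = 1.645 for 90%, ME = 1.645 × 0.03173 = 0.05220.
p̂₁ − p̂₂ = -0.0840; interval -0.0840 ± 0.05220 gives (-0.1362, -0.0318).

(-0.1362, -0.0318)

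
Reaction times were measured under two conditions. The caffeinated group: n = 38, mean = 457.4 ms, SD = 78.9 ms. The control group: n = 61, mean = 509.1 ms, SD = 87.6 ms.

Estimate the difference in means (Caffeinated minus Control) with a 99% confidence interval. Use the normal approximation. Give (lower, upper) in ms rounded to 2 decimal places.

(-95.54, -7.86)

Standard errors of each mean: 78.9/√38 = 12.7993 and 87.6/√61 = 11.2160.
SE(x̄₁ − x̄₂) = √(12.7993² + 11.2160²) = 17.0182 for independent samples with unequal variances.
With z* = 2.576, the margin is 2.576 × 17.0182 = 43.8389.
x̄₁ − x̄₂ = 457.4 − 509.1 = -51.7000; the interval is -51.7000 ± 43.8389 = (-95.54, -7.86).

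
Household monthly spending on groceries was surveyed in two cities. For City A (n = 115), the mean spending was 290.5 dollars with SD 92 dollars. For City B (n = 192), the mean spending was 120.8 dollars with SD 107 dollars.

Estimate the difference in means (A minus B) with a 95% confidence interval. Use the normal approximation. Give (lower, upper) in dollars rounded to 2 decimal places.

(147.08, 192.32)

SE₁ = s₁/√n₁ = 92/√115 = 8.5790; SE₂ = 107/√192 = 7.7221.
Independent samples, unequal variances: SE_diff = √(SE₁² + SE₂²) = √(73.599241 + 59.63082841) = 11.5425.
z* = 1.960, so margin of error = 1.960 × 11.5425 = 22.6233.
Difference in means = 290.5 − 120.8 = 169.7000.
169.7000 ± 22.6233 → (147.08, 192.32).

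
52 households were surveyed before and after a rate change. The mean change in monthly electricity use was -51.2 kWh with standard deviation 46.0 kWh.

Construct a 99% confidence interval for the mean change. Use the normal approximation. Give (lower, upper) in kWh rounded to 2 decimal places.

(-67.63, -34.77)

Paired design: SE = s_d/√n = 46.0/√52 = 6.3791.
z* = 2.576; margin of error = 2.576 × 6.3791 = 16.4326.
-51.2 ± 16.4326 → (-67.63, -34.77).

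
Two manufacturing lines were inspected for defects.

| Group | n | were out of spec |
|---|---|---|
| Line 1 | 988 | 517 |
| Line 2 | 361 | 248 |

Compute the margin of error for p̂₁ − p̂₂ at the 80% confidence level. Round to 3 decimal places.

p̂₁ = 517/988 = 0.5233 and p̂₂ = 248/361 = 0.6870.
SE₁ = √(p̂₁(1−p̂₁)/n₁) = √(0.5233·0.4767/988) = 0.01589; SE₂ = √(0.6870·0.3130/361) = 0.02441.
Independent samples: SE of the difference = √(SE₁² + SE₂²) = √(0.0002524921 + 0.0005958481) = 0.02913.
z* for 80% confidence is 1.282, so the margin of error is 1.282 × 0.02913 = 0.03734.

0.037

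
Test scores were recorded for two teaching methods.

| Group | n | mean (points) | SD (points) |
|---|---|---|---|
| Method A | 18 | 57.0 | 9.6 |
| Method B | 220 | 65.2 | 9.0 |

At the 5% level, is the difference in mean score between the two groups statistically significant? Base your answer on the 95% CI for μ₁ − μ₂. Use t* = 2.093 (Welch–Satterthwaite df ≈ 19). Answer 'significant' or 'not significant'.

Standard errors of each mean: 9.6/√18 = 2.2627 and 9.0/√220 = 0.6068.
SE(x̄₁ − x̄₂) = √(2.2627² + 0.6068²) = 2.3427 for independent samples with unequal variances.
With t* = 2.093, the margin is 2.093 × 2.3427 = 4.9033.
x̄₁ − x̄₂ = 57.0 − 65.2 = -8.2000; the interval is -8.2000 ± 4.9033 = (-13.1033, -3.2967).
The interval (-13.1033, -3.2967) does not contain 0, so the difference is significant.

significant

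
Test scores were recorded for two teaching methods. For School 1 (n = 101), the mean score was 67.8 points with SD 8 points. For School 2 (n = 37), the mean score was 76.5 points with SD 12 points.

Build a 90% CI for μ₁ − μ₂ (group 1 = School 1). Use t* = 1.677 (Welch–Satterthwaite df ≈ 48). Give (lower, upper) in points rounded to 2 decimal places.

SE₁ = s₁/√n₁ = 8/√101 = 0.7960; SE₂ = 12/√37 = 1.9728.
Independent samples, unequal variances: SE_diff = √(SE₁² + SE₂²) = √(0.633616 + 3.89193984) = 2.1273.
t* = 1.677, so margin of error = 1.677 × 2.1273 = 3.5675.
Difference in means = 67.8 − 76.5 = -8.7000.
-8.7000 ± 3.5675 → (-12.27, -5.13).

(-12.27, -5.13)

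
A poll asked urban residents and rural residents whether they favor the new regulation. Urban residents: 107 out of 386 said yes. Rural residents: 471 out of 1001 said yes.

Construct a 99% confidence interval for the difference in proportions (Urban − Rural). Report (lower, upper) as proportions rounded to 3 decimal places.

First, p̂₁ = 107/386 = 0.2772; p̂₂ = 471/1001 = 0.4705.
The two standard errors are √(0.2772×0.7228/386) = 0.02278 and √(0.4705×0.5295/1001) = 0.01578.
Because the samples are independent, SE_diff = √(0.02278² + 0.01578²) = 0.02771.
Using z* = 2.576 for 99%, ME = 2.576 × 0.02771 = 0.07138.
p̂₁ − p̂₂ = -0.1933; interval -0.1933 ± 0.07138 gives (-0.265, -0.122).

(-0.265, -0.122)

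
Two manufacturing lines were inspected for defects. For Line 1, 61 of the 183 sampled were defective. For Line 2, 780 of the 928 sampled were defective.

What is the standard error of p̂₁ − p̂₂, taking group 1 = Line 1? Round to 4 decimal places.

0.0369

First, p̂₁ = 61/183 = 0.3333; p̂₂ = 780/928 = 0.8405.
The two standard errors are √(0.3333×0.6667/183) = 0.03485 and √(0.8405×0.1595/928) = 0.01202.
Because the samples are independent, SE_diff = √(0.03485² + 0.01202²) = 0.03686.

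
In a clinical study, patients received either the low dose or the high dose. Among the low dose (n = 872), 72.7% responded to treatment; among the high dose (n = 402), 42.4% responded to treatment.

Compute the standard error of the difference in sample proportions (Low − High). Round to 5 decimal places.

0.02890

The two standard errors are √(0.7270×0.2730/872) = 0.01509 and √(0.4240×0.5760/402) = 0.02465.
Because the samples are independent, SE_diff = √(0.01509² + 0.02465²) = 0.02890.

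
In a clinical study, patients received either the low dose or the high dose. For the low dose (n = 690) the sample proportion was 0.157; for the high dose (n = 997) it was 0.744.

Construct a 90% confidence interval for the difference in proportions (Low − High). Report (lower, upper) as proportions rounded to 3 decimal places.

(-0.619, -0.555)

Each SE is √(p̂(1−p̂)/n): √(0.1570·0.8430/690) = 0.01385 and √(0.7440·0.2560/997) = 0.01382.
SE(p̂₁ − p̂₂) = √(SE₁² + SE₂²) = √(0.0001918225 + 0.0001909924) = 0.01957, since the two samples are independent.
At 90% confidence z* = 1.645; margin = 1.645 × 0.01957 = 0.03219.
The difference is 0.1570 − 0.7440 = -0.5870, so the interval is -0.5870 ± 0.03219 = (-0.619, -0.555).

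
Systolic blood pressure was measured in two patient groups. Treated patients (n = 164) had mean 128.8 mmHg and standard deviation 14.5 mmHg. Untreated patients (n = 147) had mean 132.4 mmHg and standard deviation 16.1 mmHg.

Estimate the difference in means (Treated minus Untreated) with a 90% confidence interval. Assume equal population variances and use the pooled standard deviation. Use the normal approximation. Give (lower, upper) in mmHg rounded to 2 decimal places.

(-6.45, -0.75)

Pooled variance s_p² = [163·14.5² + 146·16.1²] / (164+147−2) = 233.3832, so s_p = 15.2769.
SE_diff = s_p·√(1/n₁ + 1/n₂) = 15.2769·√(1/164 + 1/147) = 1.7351.
z* = 1.645; margin = 1.645 × 1.7351 = 2.8542.
Difference = 128.8 − 132.4 = -3.6000.
-3.6000 ± 2.8542 → (-6.45, -0.75).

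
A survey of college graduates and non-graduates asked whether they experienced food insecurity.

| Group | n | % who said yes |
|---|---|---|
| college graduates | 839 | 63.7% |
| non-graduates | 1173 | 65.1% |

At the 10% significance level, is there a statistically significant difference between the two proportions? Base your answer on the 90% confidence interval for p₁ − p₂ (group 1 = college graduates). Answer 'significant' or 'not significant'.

not significant

SE₁ = √(p̂₁(1−p̂₁)/n₁) = √(0.6370·0.3630/839) = 0.01660; SE₂ = √(0.6510·0.3490/1173) = 0.01392.
Independent samples: SE of the difference = √(SE₁² + SE₂²) = √(0.00027556 + 0.0001937664) = 0.02166.
z* for 90% confidence is 1.645, so the margin of error is 1.645 × 0.02166 = 0.03563.
Point estimate p̂₁ − p̂₂ = 0.6370 − 0.6510 = -0.0140.
-0.0140 ± 0.03563 → (-0.04963, 0.02163).
The interval (-0.04963, 0.02163) contains 0, so the difference is not significant.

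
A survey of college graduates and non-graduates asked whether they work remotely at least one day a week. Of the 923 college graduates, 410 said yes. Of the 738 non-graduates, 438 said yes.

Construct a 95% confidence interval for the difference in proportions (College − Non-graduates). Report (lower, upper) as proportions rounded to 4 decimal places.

(-0.1971, -0.1015)

First, p̂₁ = 410/923 = 0.4442; p̂₂ = 438/738 = 0.5935.
The two standard errors are √(0.4442×0.5558/923) = 0.01635 and √(0.5935×0.4065/738) = 0.01808.
Because the samples are independent, SE_diff = √(0.01635² + 0.01808²) = 0.02438.
Using z* = 1.960 for 95%, ME = 1.960 × 0.02438 = 0.04778.
p̂₁ − p̂₂ = -0.1493; interval -0.1493 ± 0.04778 gives (-0.1971, -0.1015).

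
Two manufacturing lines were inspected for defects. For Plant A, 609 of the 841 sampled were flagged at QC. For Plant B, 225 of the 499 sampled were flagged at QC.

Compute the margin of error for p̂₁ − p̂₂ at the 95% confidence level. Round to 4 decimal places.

First, p̂₁ = 609/841 = 0.7241; p̂₂ = 225/499 = 0.4509.
The two standard errors are √(0.7241×0.2759/841) = 0.01541 and √(0.4509×0.5491/499) = 0.02227.
Because the samples are independent, SE_diff = √(0.01541² + 0.02227²) = 0.02708.
Using z* = 1.960 for 95%, ME = 1.960 × 0.02708 = 0.05308.

0.0531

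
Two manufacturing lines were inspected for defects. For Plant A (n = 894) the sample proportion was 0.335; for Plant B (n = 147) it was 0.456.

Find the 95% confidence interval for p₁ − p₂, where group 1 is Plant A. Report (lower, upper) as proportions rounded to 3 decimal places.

(-0.207, -0.035)

Each SE is √(p̂(1−p̂)/n): √(0.3350·0.6650/894) = 0.01579 and √(0.4560·0.5440/147) = 0.04108.
SE(p̂₁ − p̂₂) = √(SE₁² + SE₂²) = √(0.0002493241 + 0.0016875664) = 0.04401, since the two samples are independent.
At 95% confidence z* = 1.960; margin = 1.960 × 0.04401 = 0.08626.
The difference is 0.3350 − 0.4560 = -0.1210, so the interval is -0.1210 ± 0.08626 = (-0.207, -0.035).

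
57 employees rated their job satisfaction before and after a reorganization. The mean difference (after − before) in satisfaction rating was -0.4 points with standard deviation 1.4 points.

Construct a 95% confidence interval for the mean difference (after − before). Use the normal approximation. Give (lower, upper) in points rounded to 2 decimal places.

This is a matched-pairs design, so SE = s_d/√n = 1.4/√57 = 0.1854.
Margin = 1.960 × 0.1854 = 0.3634; the interval is -0.4 ± 0.3634 = (-0.76, -0.04).

(-0.76, -0.04)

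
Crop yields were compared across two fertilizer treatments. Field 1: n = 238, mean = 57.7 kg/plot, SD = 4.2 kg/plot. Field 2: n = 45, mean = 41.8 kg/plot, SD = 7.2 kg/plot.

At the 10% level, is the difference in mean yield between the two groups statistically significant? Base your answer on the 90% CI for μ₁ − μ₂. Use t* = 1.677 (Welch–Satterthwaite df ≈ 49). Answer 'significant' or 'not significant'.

significant

Standard errors of each mean: 4.2/√238 = 0.2722 and 7.2/√45 = 1.0733.
SE(x̄₁ − x̄₂) = √(0.2722² + 1.0733²) = 1.1073 for independent samples with unequal variances.
With t* = 1.677, the margin is 1.677 × 1.1073 = 1.8569.
x̄₁ − x̄₂ = 57.7 − 41.8 = 15.9000; the interval is 15.9000 ± 1.8569 = (14.0431, 17.7569).
The interval (14.0431, 17.7569) does not contain 0, so the difference is significant.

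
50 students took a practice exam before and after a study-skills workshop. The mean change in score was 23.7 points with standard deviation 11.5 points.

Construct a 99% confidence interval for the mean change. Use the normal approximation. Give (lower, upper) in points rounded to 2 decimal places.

This is a matched-pairs design, so SE = s_d/√n = 11.5/√50 = 1.6263.
Margin = 2.576 × 1.6263 = 4.1893; the interval is 23.7 ± 4.1893 = (19.51, 27.89).

(19.51, 27.89)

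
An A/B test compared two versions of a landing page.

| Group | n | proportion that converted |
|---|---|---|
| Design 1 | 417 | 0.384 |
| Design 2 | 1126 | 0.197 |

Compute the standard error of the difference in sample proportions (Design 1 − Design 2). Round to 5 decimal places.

0.02660

SE₁ = √(p̂₁(1−p̂₁)/n₁) = √(0.3840·0.6160/417) = 0.02382; SE₂ = √(0.1970·0.8030/1126) = 0.01185.
Independent samples: SE of the difference = √(SE₁² + SE₂²) = √(0.0005673924 + 0.0001404225) = 0.02660.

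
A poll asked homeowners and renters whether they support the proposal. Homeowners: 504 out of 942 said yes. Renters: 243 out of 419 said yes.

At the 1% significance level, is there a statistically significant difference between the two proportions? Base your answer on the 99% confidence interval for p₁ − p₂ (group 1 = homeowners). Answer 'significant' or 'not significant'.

not significant

First, p̂₁ = 504/942 = 0.5350; p̂₂ = 243/419 = 0.5800.
The two standard errors are √(0.5350×0.4650/942) = 0.01625 and √(0.5800×0.4200/419) = 0.02411.
Because the samples are independent, SE_diff = √(0.01625² + 0.02411²) = 0.02907.
Using z* = 2.576 for 99%, ME = 2.576 × 0.02907 = 0.07488.
p̂₁ − p̂₂ = -0.0450; interval -0.0450 ± 0.07488 gives (-0.11988, 0.02988).
The interval (-0.11988, 0.02988) contains 0, so the difference is not significant.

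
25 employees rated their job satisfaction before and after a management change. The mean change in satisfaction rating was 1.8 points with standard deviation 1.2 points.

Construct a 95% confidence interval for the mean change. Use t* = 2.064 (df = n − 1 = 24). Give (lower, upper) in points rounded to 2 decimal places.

(1.30, 2.30)

Paired design: SE = s_d/√n = 1.2/√25 = 0.2400.
t* = 2.064; margin of error = 2.064 × 0.2400 = 0.4954.
1.8 ± 0.4954 → (1.30, 2.30).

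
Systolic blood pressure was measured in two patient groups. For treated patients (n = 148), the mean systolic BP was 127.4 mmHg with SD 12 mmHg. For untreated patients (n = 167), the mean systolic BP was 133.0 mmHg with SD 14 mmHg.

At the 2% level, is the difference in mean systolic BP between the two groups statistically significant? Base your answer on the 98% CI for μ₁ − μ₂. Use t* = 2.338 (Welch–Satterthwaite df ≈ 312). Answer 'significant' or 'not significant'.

SE₁ = s₁/√n₁ = 12/√148 = 0.9864; SE₂ = 14/√167 = 1.0834.
Independent samples, unequal variances: SE_diff = √(SE₁² + SE₂²) = √(0.97298496 + 1.17375556) = 1.4652.
t* = 2.338, so margin of error = 2.338 × 1.4652 = 3.4256.
Difference in means = 127.4 − 133.0 = -5.6000.
-5.6000 ± 3.4256 → (-9.0256, -2.1744).
The interval (-9.0256, -2.1744) does not contain 0, so the difference is significant.

significant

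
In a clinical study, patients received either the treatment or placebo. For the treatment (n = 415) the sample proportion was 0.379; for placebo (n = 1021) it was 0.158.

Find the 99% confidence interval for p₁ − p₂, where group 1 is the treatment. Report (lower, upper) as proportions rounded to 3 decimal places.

(0.153, 0.289)

The two standard errors are √(0.3790×0.6210/415) = 0.02381 and √(0.1580×0.8420/1021) = 0.01141.
Because the samples are independent, SE_diff = √(0.02381² + 0.01141²) = 0.02640.
Using z* = 2.576 for 99%, ME = 2.576 × 0.02640 = 0.06801.
p̂₁ − p̂₂ = 0.2210; interval 0.2210 ± 0.06801 gives (0.153, 0.289).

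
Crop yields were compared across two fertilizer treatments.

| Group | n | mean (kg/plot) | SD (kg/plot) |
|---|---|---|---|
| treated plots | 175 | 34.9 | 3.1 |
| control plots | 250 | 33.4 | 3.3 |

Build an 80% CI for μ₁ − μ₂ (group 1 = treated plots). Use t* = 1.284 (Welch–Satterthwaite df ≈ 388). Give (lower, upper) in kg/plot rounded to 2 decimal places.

SE₁ = s₁/√n₁ = 3.1/√175 = 0.2343; SE₂ = 3.3/√250 = 0.2087.
Independent samples, unequal variances: SE_diff = √(SE₁² + SE₂²) = √(0.05489649 + 0.04355569) = 0.3138.
t* = 1.284, so margin of error = 1.284 × 0.3138 = 0.4029.
Difference in means = 34.9 − 33.4 = 1.5000.
1.5000 ± 0.4029 → (1.10, 1.90).

(1.10, 1.90)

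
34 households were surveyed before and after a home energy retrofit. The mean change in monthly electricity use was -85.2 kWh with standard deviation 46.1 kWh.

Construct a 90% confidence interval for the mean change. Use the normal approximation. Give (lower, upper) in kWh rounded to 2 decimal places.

(-98.21, -72.19)

This is a matched-pairs design, so SE = s_d/√n = 46.1/√34 = 7.9061.
Margin = 1.645 × 7.9061 = 13.0055; the interval is -85.2 ± 13.0055 = (-98.21, -72.19).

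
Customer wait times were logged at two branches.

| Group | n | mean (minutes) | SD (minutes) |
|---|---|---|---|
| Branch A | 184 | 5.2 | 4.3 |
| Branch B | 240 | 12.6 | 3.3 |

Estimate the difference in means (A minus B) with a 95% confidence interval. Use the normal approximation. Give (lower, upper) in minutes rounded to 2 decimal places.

SE₁ = s₁/√n₁ = 4.3/√184 = 0.3170; SE₂ = 3.3/√240 = 0.2130.
Independent samples, unequal variances: SE_diff = √(SE₁² + SE₂²) = √(0.100489 + 0.045369) = 0.3819.
z* = 1.960, so margin of error = 1.960 × 0.3819 = 0.7485.
Difference in means = 5.2 − 12.6 = -7.4000.
-7.4000 ± 0.7485 → (-8.15, -6.65).

(-8.15, -6.65)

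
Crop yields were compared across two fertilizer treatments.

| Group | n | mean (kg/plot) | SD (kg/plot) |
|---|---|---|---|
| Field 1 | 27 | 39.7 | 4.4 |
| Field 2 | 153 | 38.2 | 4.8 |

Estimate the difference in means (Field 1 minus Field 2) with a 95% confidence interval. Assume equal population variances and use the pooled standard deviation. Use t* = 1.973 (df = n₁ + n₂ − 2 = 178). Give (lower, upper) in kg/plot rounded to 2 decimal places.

(-0.45, 3.45)

s_p = √[((n₁−1)s₁² + (n₂−1)s₂²)/(n₁+n₂−2)] = √[(26·4.4² + 152·4.8²)/178] = 4.7437.
SE = 4.7437·√(1/27 + 1/153) = 0.9902.
With t* = 1.973, margin = 1.973 × 0.9902 = 1.9537.
x̄₁ − x̄₂ = 39.7 − 38.2 = 1.5000; interval 1.5000 ± 1.9537 = (-0.45, 3.45).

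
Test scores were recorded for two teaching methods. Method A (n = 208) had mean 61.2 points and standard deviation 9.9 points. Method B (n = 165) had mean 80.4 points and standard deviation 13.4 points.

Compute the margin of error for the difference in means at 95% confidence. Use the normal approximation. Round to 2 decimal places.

Per-group SEs: s₁/√n₁ = 9.9/√208 = 0.6864, s₂/√n₂ = 13.4/√165 = 1.0432.
Unpooled SE of the difference: √(0.47114496 + 1.08826624) = 1.2488.
Margin of error = z* · SE = 1.960 × 1.2488 = 2.4476.

2.45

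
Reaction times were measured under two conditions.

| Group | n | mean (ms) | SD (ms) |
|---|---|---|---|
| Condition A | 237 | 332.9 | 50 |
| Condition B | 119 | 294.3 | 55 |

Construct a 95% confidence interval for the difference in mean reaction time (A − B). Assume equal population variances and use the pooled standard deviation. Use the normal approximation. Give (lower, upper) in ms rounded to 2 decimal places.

(27.21, 49.99)

s_p = √[((n₁−1)s₁² + (n₂−1)s₂²)/(n₁+n₂−2)] = √[(236·50² + 118·55²)/354] = 51.7204.
SE = 51.7204·√(1/237 + 1/119) = 5.8108.
With z* = 1.960, margin = 1.960 × 5.8108 = 11.3892.
x̄₁ − x̄₂ = 332.9 − 294.3 = 38.6000; interval 38.6000 ± 11.3892 = (27.21, 49.99).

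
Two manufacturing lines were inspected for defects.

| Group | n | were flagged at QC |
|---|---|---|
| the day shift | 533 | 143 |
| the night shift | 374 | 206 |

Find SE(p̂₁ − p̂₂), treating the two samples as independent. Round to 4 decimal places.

p̂₁ = 143/533 = 0.2683 and p̂₂ = 206/374 = 0.5508.
SE₁ = √(p̂₁(1−p̂₁)/n₁) = √(0.2683·0.7317/533) = 0.01919; SE₂ = √(0.5508·0.4492/374) = 0.02572.
Independent samples: SE of the difference = √(SE₁² + SE₂²) = √(0.0003682561 + 0.0006615184) = 0.03209.

0.0321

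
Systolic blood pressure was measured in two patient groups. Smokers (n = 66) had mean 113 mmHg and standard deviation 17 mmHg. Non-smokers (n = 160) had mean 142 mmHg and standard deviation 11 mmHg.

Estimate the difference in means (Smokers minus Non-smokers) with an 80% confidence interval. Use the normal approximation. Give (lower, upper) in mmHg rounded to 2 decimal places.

Standard errors of each mean: 17/√66 = 2.0926 and 11/√160 = 0.8696.
SE(x̄₁ − x̄₂) = √(2.0926² + 0.8696²) = 2.2661 for independent samples with unequal variances.
With z* = 1.282, the margin is 1.282 × 2.2661 = 2.9051.
x̄₁ − x̄₂ = 113 − 142 = -29.0000; the interval is -29.0000 ± 2.9051 = (-31.91, -26.09).

(-31.91, -26.09)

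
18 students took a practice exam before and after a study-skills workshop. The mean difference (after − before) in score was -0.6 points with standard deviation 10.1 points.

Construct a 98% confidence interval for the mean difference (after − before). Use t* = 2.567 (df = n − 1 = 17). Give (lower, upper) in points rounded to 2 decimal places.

(-6.71, 5.51)

Paired design: SE = s_d/√n = 10.1/√18 = 2.3806.
t* = 2.567; margin of error = 2.567 × 2.3806 = 6.1110.
-0.6 ± 6.1110 → (-6.71, 5.51).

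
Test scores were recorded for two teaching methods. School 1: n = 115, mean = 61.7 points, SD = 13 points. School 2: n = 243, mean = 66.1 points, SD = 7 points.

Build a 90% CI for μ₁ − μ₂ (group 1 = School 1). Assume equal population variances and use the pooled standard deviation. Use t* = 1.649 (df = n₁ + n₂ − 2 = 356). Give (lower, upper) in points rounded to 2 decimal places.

Pooled variance s_p² = [114·13² + 242·7²] / (115+243−2) = 87.4270, so s_p = 9.3502.
SE_diff = s_p·√(1/n₁ + 1/n₂) = 9.3502·√(1/115 + 1/243) = 1.0583.
t* = 1.649; margin = 1.649 × 1.0583 = 1.7451.
Difference = 61.7 − 66.1 = -4.4000.
-4.4000 ± 1.7451 → (-6.15, -2.65).

(-6.15, -2.65)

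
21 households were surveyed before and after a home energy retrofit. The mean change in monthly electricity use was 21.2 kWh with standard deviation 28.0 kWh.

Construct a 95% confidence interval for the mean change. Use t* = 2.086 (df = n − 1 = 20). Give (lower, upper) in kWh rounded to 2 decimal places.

Paired design: SE = s_d/√n = 28.0/√21 = 6.1101.
t* = 2.086; margin of error = 2.086 × 6.1101 = 12.7457.
21.2 ± 12.7457 → (8.45, 33.95).

(8.45, 33.95)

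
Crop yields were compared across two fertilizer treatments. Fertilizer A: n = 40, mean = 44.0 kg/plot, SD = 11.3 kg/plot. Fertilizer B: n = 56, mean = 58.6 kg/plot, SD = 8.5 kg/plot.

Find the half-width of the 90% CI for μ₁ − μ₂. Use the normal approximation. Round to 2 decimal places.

Standard errors of each mean: 11.3/√40 = 1.7867 and 8.5/√56 = 1.1359.
SE(x̄₁ − x̄₂) = √(1.7867² + 1.1359²) = 2.1172 for independent samples with unequal variances.
With z* = 1.645, the margin is 1.645 × 2.1172 = 3.4828.

3.48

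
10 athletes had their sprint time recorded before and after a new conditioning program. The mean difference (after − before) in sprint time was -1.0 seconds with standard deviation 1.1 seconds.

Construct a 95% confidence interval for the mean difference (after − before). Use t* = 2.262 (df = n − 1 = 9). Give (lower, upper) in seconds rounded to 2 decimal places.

Paired design: SE = s_d/√n = 1.1/√10 = 0.3479.
t* = 2.262; margin of error = 2.262 × 0.3479 = 0.7869.
-1.0 ± 0.7869 → (-1.79, -0.21).

(-1.79, -0.21)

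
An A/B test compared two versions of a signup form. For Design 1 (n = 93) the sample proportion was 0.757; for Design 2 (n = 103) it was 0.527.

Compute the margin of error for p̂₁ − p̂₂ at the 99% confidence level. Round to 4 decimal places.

SE₁ = √(p̂₁(1−p̂₁)/n₁) = √(0.7570·0.2430/93) = 0.04447; SE₂ = √(0.5270·0.4730/103) = 0.04919.
Independent samples: SE of the difference = √(SE₁² + SE₂²) = √(0.0019775809 + 0.0024196561) = 0.06631.
z* for 99% confidence is 2.576, so the margin of error is 2.576 × 0.06631 = 0.17081.

0.1708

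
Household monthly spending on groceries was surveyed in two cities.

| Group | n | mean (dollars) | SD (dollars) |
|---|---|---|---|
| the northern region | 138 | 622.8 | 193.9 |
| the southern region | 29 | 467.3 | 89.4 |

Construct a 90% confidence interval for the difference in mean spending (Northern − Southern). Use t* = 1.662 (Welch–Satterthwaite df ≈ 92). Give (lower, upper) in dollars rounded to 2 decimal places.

(116.59, 194.41)

Per-group SEs: s₁/√n₁ = 193.9/√138 = 16.5059, s₂/√n₂ = 89.4/√29 = 16.6012.
Unpooled SE of the difference: √(272.44473481 + 275.59984144) = 23.4104.
Margin of error = t* · SE = 1.662 × 23.4104 = 38.9081.
x̄₁ − x̄₂ = 622.8 − 467.3 = 155.5000.
CI: 155.5000 ± 38.9081 = (116.59, 194.41).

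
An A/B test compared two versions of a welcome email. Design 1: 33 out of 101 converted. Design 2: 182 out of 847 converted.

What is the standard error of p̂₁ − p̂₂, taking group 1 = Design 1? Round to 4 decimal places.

0.0488

Sample proportions: 33/101 = 0.3267, 182/847 = 0.2149.
Each SE is √(p̂(1−p̂)/n): √(0.3267·0.6733/101) = 0.04667 and √(0.2149·0.7851/847) = 0.01411.
SE(p̂₁ − p̂₂) = √(SE₁² + SE₂²) = √(0.0021780889 + 0.0001990921) = 0.04876, since the two samples are independent.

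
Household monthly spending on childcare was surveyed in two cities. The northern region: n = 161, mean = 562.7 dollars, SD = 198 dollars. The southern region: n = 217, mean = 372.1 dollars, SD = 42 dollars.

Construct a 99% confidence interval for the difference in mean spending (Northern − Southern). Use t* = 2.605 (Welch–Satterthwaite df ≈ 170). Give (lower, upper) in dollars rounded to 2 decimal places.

(149.28, 231.92)

Per-group SEs: s₁/√n₁ = 198/√161 = 15.6046, s₂/√n₂ = 42/√217 = 2.8511.
Unpooled SE of the difference: √(243.50354116 + 8.12877121) = 15.8629.
Margin of error = t* · SE = 2.605 × 15.8629 = 41.3229.
x̄₁ − x̄₂ = 562.7 − 372.1 = 190.6000.
CI: 190.6000 ± 41.3229 = (149.28, 231.92).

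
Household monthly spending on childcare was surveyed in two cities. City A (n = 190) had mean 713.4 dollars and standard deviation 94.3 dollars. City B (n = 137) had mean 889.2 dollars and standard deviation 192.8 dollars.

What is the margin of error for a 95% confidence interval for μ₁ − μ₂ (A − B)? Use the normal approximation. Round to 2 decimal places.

34.96

Per-group SEs: s₁/√n₁ = 94.3/√190 = 6.8412, s₂/√n₂ = 192.8/√137 = 16.4720.
Unpooled SE of the difference: √(46.80201744 + 271.326784) = 17.8362.
Margin of error = z* · SE = 1.960 × 17.8362 = 34.9590.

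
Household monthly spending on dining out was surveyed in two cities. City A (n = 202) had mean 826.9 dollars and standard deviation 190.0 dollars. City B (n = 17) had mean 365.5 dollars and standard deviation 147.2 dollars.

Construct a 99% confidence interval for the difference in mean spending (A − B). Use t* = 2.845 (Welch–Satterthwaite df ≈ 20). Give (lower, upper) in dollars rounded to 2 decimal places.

(352.94, 569.86)

Standard errors of each mean: 190.0/√202 = 13.3684 and 147.2/√17 = 35.7012.
SE(x̄₁ − x̄₂) = √(13.3684² + 35.7012²) = 38.1220 for independent samples with unequal variances.
With t* = 2.845, the margin is 2.845 × 38.1220 = 108.4571.
x̄₁ − x̄₂ = 826.9 − 365.5 = 461.4000; the interval is 461.4000 ± 108.4571 = (352.94, 569.86).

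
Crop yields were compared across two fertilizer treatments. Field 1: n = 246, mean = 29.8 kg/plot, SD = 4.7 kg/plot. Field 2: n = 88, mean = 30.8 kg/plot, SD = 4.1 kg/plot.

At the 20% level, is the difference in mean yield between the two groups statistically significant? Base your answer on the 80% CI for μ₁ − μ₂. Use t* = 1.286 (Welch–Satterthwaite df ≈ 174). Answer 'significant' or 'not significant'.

significant

Standard errors of each mean: 4.7/√246 = 0.2997 and 4.1/√88 = 0.4371.
SE(x̄₁ − x̄₂) = √(0.2997² + 0.4371²) = 0.5300 for independent samples with unequal variances.
With t* = 1.286, the margin is 1.286 × 0.5300 = 0.6816.
x̄₁ − x̄₂ = 29.8 − 30.8 = -1.0000; the interval is -1.0000 ± 0.6816 = (-1.6816, -0.3184).
The interval (-1.6816, -0.3184) does not contain 0, so the difference is significant.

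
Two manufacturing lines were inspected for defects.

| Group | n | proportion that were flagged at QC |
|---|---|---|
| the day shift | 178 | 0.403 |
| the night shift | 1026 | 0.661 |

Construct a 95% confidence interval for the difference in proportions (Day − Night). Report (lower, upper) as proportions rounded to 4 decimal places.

(-0.3357, -0.1803)

SE₁ = √(p̂₁(1−p̂₁)/n₁) = √(0.4030·0.5970/178) = 0.03676; SE₂ = √(0.6610·0.3390/1026) = 0.01478.
Independent samples: SE of the difference = √(SE₁² + SE₂²) = √(0.0013512976 + 0.0002184484) = 0.03962.
z* for 95% confidence is 1.960, so the margin of error is 1.960 × 0.03962 = 0.07766.
Point estimate p̂₁ − p̂₂ = 0.4030 − 0.6610 = -0.2580.
-0.2580 ± 0.07766 → (-0.3357, -0.1803).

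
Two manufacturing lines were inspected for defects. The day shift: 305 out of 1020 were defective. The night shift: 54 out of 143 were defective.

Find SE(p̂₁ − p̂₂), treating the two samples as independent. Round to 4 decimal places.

0.0430

First, p̂₁ = 305/1020 = 0.2990; p̂₂ = 54/143 = 0.3776.
The two standard errors are √(0.2990×0.7010/1020) = 0.01433 and √(0.3776×0.6224/143) = 0.04054.
Because the samples are independent, SE_diff = √(0.01433² + 0.04054²) = 0.04300.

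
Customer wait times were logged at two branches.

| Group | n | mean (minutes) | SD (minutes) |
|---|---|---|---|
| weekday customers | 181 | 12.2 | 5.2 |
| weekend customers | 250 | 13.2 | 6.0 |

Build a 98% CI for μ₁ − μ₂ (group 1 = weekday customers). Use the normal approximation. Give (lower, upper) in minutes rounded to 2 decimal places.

Per-group SEs: s₁/√n₁ = 5.2/√181 = 0.3865, s₂/√n₂ = 6.0/√250 = 0.3795.
Unpooled SE of the difference: √(0.14938225 + 0.14402025) = 0.5417.
Margin of error = z* · SE = 2.326 × 0.5417 = 1.2600.
x̄₁ − x̄₂ = 12.2 − 13.2 = -1.0000.
CI: -1.0000 ± 1.2600 = (-2.26, 0.26).

(-2.26, 0.26)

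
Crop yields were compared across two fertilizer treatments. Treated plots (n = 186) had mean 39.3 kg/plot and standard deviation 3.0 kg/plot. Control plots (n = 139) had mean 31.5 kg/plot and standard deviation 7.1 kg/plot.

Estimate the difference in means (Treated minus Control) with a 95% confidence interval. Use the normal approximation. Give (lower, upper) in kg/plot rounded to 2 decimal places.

SE₁ = s₁/√n₁ = 3.0/√186 = 0.2200; SE₂ = 7.1/√139 = 0.6022.
Independent samples, unequal variances: SE_diff = √(SE₁² + SE₂²) = √(0.0484 + 0.36264484) = 0.6411.
z* = 1.960, so margin of error = 1.960 × 0.6411 = 1.2566.
Difference in means = 39.3 − 31.5 = 7.8000.
7.8000 ± 1.2566 → (6.54, 9.06).

(6.54, 9.06)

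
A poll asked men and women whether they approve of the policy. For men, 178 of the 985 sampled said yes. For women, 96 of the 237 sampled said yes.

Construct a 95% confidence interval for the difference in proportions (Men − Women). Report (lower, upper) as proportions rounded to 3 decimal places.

(-0.291, -0.157)

p̂₁ = 178/985 = 0.1807 and p̂₂ = 96/237 = 0.4051.
SE₁ = √(p̂₁(1−p̂₁)/n₁) = √(0.1807·0.8193/985) = 0.01226; SE₂ = √(0.4051·0.5949/237) = 0.03189.
Independent samples: SE of the difference = √(SE₁² + SE₂²) = √(0.0001503076 + 0.0010169721) = 0.03417.
z* for 95% confidence is 1.960, so the margin of error is 1.960 × 0.03417 = 0.06697.
Point estimate p̂₁ − p̂₂ = 0.1807 − 0.4051 = -0.2244.
-0.2244 ± 0.06697 → (-0.291, -0.157).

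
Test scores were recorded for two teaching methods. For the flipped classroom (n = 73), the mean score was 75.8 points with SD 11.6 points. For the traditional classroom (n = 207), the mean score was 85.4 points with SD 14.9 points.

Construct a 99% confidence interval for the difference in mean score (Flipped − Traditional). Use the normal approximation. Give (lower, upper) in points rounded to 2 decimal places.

(-14.00, -5.20)

Standard errors of each mean: 11.6/√73 = 1.3577 and 14.9/√207 = 1.0356.
SE(x̄₁ − x̄₂) = √(1.3577² + 1.0356²) = 1.7076 for independent samples with unequal variances.
With z* = 2.576, the margin is 2.576 × 1.7076 = 4.3988.
x̄₁ − x̄₂ = 75.8 − 85.4 = -9.6000; the interval is -9.6000 ± 4.3988 = (-14.00, -5.20).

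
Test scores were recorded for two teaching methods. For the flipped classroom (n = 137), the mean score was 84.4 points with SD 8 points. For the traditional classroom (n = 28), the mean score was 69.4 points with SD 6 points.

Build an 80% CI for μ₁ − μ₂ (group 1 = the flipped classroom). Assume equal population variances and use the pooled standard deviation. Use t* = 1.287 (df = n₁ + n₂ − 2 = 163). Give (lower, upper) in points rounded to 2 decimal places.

(12.94, 17.06)

s_p = √[((n₁−1)s₁² + (n₂−1)s₂²)/(n₁+n₂−2)] = √[(136·8² + 27·6²)/163] = 7.7047.
SE = 7.7047·√(1/137 + 1/28) = 1.5979.
With t* = 1.287, margin = 1.287 × 1.5979 = 2.0565.
x̄₁ − x̄₂ = 84.4 − 69.4 = 15.0000; interval 15.0000 ± 2.0565 = (12.94, 17.06).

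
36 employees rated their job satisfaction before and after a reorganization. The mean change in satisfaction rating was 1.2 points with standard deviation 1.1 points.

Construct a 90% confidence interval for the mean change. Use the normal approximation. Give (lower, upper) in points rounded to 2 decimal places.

This is a matched-pairs design, so SE = s_d/√n = 1.1/√36 = 0.1833.
Margin = 1.645 × 0.1833 = 0.3015; the interval is 1.2 ± 0.3015 = (0.90, 1.50).

(0.90, 1.50)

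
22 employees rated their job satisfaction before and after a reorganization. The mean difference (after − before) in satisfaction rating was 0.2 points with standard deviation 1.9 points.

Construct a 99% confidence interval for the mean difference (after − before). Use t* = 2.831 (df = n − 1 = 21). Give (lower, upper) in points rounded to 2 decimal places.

(-0.95, 1.35)

This is a matched-pairs design, so SE = s_d/√n = 1.9/√22 = 0.4051.
Margin = 2.831 × 0.4051 = 1.1468; the interval is 0.2 ± 1.1468 = (-0.95, 1.35).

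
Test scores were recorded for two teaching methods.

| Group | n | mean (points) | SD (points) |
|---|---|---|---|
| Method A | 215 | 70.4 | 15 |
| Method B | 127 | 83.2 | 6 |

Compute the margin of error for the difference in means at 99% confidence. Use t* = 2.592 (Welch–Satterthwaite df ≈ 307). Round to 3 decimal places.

Per-group SEs: s₁/√n₁ = 15/√215 = 1.0230, s₂/√n₂ = 6/√127 = 0.5324.
Unpooled SE of the difference: √(1.046529 + 0.28344976) = 1.1532.
Margin of error = t* · SE = 2.592 × 1.1532 = 2.9891.

2.989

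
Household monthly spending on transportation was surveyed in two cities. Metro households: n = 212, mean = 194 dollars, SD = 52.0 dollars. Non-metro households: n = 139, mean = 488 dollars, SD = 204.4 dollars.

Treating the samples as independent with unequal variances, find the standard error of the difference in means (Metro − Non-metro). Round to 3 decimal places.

Per-group SEs: s₁/√n₁ = 52.0/√212 = 3.5714, s₂/√n₂ = 204.4/√139 = 17.3370.
Unpooled SE of the difference: √(12.75489796 + 300.571569) = 17.7010.

17.701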